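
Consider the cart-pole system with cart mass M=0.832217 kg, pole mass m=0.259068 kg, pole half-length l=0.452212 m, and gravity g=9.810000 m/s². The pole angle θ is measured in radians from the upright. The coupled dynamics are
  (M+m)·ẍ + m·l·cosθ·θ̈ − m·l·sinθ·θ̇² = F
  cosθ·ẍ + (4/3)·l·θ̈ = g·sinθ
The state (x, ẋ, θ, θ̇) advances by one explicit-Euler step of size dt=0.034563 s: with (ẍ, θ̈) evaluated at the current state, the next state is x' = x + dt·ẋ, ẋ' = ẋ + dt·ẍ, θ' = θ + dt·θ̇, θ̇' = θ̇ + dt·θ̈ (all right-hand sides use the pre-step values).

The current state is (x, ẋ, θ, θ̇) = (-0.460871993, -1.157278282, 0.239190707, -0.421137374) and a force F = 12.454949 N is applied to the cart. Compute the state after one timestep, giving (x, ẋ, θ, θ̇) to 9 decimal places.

(-0.500871002, -0.699638278, 0.224634936, -1.025303223)

sinθ=0.236916452, cosθ=0.971530028
temp = (F + m·l·θ̇²·sinθ)/(M+m) = (12.454949 + 0.004922646)/1.091285 = 11.417614690
θ̈ = (g·sinθ − cosθ·temp)/(l·(4/3 − m·cos²θ/(M+m))) = -17.480133350
ẍ = temp − m·l·θ̈·cosθ/(M+m) = 13.240748893
Euler: x'=-0.460871993+0.034563·-1.157278282=-0.500871002, ẋ'=-1.157278282+0.034563·13.240748893=-0.699638278
       θ'=0.239190707+0.034563·-0.421137374=0.224634936, θ̇'=-0.421137374+0.034563·-17.480133350=-1.025303223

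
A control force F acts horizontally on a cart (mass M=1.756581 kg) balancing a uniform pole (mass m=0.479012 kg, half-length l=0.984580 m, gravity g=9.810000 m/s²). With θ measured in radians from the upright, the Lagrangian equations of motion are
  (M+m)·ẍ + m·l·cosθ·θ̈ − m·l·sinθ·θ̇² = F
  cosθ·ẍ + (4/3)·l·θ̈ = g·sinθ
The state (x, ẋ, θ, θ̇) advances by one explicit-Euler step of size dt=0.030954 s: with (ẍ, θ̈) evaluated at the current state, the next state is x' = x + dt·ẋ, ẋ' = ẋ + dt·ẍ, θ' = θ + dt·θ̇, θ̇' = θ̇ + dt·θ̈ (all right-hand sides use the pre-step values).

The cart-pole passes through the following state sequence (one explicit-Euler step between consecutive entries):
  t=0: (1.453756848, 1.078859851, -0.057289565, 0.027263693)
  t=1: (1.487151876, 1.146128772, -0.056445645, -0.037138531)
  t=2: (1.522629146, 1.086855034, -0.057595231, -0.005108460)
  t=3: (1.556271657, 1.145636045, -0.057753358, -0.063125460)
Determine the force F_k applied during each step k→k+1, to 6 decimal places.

step 0→1:
  ẍ = (ẋ'−ẋ)/dt = (1.146128772−1.078859851)/0.030954 = 2.173190
  θ̈ = (θ̇'−θ̇)/dt = (-0.037138531−0.027263693)/0.030954 = -2.080578
  sinθ=-0.057258, cosθ=0.998359
  F = (M+m)·ẍ + m·l·cosθ·θ̈ − m·l·sinθ·θ̇² = 4.858368 + -0.979644 − -0.000020 = 3.878744
step 1→2:
  ẍ = (ẋ'−ẋ)/dt = (1.086855034−1.146128772)/0.030954 = -1.914898
  θ̈ = (θ̇'−θ̇)/dt = (-0.005108460−-0.037138531)/0.030954 = 1.034764
  sinθ=-0.056416, cosθ=0.998407
  F = (M+m)·ẍ + m·l·cosθ·θ̈ − m·l·sinθ·θ̇² = -4.280931 + 0.487244 − -0.000037 = -3.793651
step 2→3:
  ẍ = (ẋ'−ẋ)/dt = (1.145636045−1.086855034)/0.030954 = 1.898979
  θ̈ = (θ̇'−θ̇)/dt = (-0.063125460−-0.005108460)/0.030954 = -1.874297
  sinθ=-0.057563, cosθ=0.998342
  F = (M+m)·ẍ + m·l·cosθ·θ̈ − m·l·sinθ·θ̇² = 4.245345 + -0.882501 − -0.000001 = 3.362845

F_0 = 3.878744 N
F_1 = -3.793651 N
F_2 = 3.362845 N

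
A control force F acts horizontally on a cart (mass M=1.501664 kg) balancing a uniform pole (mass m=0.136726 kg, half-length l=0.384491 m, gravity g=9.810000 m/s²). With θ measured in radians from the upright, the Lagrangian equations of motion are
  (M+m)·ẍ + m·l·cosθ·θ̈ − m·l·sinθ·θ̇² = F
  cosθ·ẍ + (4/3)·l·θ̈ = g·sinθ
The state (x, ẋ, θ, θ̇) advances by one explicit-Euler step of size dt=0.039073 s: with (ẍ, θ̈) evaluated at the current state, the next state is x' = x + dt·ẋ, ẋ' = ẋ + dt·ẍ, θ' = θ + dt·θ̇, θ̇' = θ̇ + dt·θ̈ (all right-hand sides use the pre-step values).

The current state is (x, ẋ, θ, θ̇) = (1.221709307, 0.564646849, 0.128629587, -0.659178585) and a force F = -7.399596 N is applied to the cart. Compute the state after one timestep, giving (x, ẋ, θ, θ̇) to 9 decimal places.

(1.243771753, 0.373424754, 0.102873502, -0.193346493)

sinθ=0.128275172, cosθ=0.991738615
temp = (F + m·l·θ̇²·sinθ)/(M+m) = (-7.399596 + 0.002930124)/1.638390 = -4.514594129
θ̈ = (g·sinθ − cosθ·temp)/(l·(4/3 − m·cos²θ/(M+m))) = 11.922096892
ẍ = temp − m·l·θ̈·cosθ/(M+m) = -4.893970143
Euler: x'=1.221709307+0.039073·0.564646849=1.243771753, ẋ'=0.564646849+0.039073·-4.893970143=0.373424754
       θ'=0.128629587+0.039073·-0.659178585=0.102873502, θ̇'=-0.659178585+0.039073·11.922096892=-0.193346493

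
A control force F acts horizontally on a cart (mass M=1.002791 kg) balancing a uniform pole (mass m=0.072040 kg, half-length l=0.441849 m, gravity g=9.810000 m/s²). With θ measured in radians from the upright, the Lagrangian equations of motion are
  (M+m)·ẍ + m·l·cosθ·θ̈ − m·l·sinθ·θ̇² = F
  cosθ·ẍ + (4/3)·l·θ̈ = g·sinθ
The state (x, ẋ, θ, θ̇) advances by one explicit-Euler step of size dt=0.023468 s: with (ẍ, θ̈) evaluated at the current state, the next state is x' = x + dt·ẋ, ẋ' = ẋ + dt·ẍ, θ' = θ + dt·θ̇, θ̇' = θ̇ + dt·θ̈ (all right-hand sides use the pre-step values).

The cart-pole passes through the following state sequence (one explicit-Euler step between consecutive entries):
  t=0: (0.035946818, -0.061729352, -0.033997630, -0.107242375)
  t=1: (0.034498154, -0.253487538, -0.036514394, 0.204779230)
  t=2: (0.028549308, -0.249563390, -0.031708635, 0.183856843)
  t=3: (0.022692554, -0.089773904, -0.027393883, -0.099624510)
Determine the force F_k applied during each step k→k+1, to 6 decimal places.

step 0→1:
  ẍ = (ẋ'−ẋ)/dt = (-0.253487538−-0.061729352)/0.023468 = -8.171049
  θ̈ = (θ̇'−θ̇)/dt = (0.204779230−-0.107242375)/0.023468 = 13.295620
  sinθ=-0.033991, cosθ=0.999422
  F = (M+m)·ẍ + m·l·cosθ·θ̈ − m·l·sinθ·θ̇² = -8.782497 + 0.422966 − -0.000012 = -8.359519
step 1→2:
  ẍ = (ẋ'−ẋ)/dt = (-0.249563390−-0.253487538)/0.023468 = 0.167213
  θ̈ = (θ̇'−θ̇)/dt = (0.183856843−0.204779230)/0.023468 = -0.891528
  sinθ=-0.036506, cosθ=0.999333
  F = (M+m)·ẍ + m·l·cosθ·θ̈ − m·l·sinθ·θ̇² = 0.179725 + -0.028359 − -0.000049 = 0.151415
step 2→3:
  ẍ = (ẋ'−ẋ)/dt = (-0.089773904−-0.249563390)/0.023468 = 6.808824
  θ̈ = (θ̇'−θ̇)/dt = (-0.099624510−0.183856843)/0.023468 = -12.079485
  sinθ=-0.031703, cosθ=0.999497
  F = (M+m)·ẍ + m·l·cosθ·θ̈ − m·l·sinθ·θ̇² = 7.318335 + -0.384306 − -0.000034 = 6.934063

F_0 = -8.359519 N
F_1 = 0.151415 N
F_2 = 6.934063 N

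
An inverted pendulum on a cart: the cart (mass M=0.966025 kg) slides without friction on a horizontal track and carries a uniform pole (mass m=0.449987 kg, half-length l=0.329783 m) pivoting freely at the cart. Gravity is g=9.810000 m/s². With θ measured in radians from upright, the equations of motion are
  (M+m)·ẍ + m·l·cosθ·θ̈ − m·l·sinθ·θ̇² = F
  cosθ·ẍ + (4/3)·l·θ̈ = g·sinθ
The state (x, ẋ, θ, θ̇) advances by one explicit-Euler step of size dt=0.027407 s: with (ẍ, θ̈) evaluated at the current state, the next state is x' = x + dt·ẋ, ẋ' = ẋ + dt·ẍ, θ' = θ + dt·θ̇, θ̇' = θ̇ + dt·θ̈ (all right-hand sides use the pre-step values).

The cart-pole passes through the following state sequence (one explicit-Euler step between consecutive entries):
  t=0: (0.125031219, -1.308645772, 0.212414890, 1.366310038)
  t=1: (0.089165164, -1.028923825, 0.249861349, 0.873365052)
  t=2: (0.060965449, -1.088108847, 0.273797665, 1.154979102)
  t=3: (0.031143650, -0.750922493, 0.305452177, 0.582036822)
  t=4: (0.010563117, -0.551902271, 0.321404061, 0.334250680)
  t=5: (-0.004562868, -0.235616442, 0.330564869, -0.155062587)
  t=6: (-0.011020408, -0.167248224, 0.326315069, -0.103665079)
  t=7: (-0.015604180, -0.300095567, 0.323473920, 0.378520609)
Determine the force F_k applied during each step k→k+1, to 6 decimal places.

F_0 = 11.784617 N
F_1 = -1.608369 N
F_2 = 14.380868 N
F_3 = 8.987915 N
F_4 = 13.822241 N
F_5 = 3.794389 N
F_6 = -4.391141 N

step 0→1:
  ẍ = (ẋ'−ẋ)/dt = (-1.028923825−-1.308645772)/0.027407 = 10.206223
  θ̈ = (θ̇'−θ̇)/dt = (0.873365052−1.366310038)/0.027407 = -17.986098
  sinθ=0.210821, cosθ=0.977525
  F = (M+m)·ẍ + m·l·cosθ·θ̈ − m·l·sinθ·θ̇² = 14.452134 + -2.609113 − 0.058404 = 11.784617
step 1→2:
  ẍ = (ẋ'−ẋ)/dt = (-1.088108847−-1.028923825)/0.027407 = -2.159486
  θ̈ = (θ̇'−θ̇)/dt = (1.154979102−0.873365052)/0.027407 = 10.275260
  sinθ=0.247270, cosθ=0.968947
  F = (M+m)·ẍ + m·l·cosθ·θ̈ − m·l·sinθ·θ̇² = -3.057858 + 1.477478 − 0.027989 = -1.608369
step 2→3:
  ẍ = (ẋ'−ẋ)/dt = (-0.750922493−-1.088108847)/0.027407 = 12.302928
  θ̈ = (θ̇'−θ̇)/dt = (0.582036822−1.154979102)/0.027407 = -20.904962
  sinθ=0.270390, cosθ=0.962751
  F = (M+m)·ẍ + m·l·cosθ·θ̈ − m·l·sinθ·θ̇² = 17.421094 + -2.986700 − 0.053526 = 14.380868
step 3→4:
  ẍ = (ẋ'−ẋ)/dt = (-0.551902271−-0.750922493)/0.027407 = 7.261657
  θ̈ = (θ̇'−θ̇)/dt = (0.334250680−0.582036822)/0.027407 = -9.040980
  sinθ=0.300724, cosθ=0.953711
  F = (M+m)·ẍ + m·l·cosθ·θ̈ − m·l·sinθ·θ̇² = 10.282593 + -1.279560 − 0.015118 = 8.987915
step 4→5:
  ẍ = (ẋ'−ẋ)/dt = (-0.235616442−-0.551902271)/0.027407 = 11.540330
  θ̈ = (θ̇'−θ̇)/dt = (-0.155062587−0.334250680)/0.027407 = -17.853587
  sinθ=0.315899, cosθ=0.948793
  F = (M+m)·ẍ + m·l·cosθ·θ̈ − m·l·sinθ·θ̇² = 16.341246 + -2.513768 − 0.005237 = 13.822241
step 5→6:
  ẍ = (ẋ'−ẋ)/dt = (-0.167248224−-0.235616442)/0.027407 = 2.494553
  θ̈ = (θ̇'−θ̇)/dt = (-0.103665079−-0.155062587)/0.027407 = 1.875342
  sinθ=0.324577, cosθ=0.945859
  F = (M+m)·ẍ + m·l·cosθ·θ̈ − m·l·sinθ·θ̇² = 3.532317 + 0.263230 − 0.001158 = 3.794389
step 6→7:
  ẍ = (ẋ'−ẋ)/dt = (-0.300095567−-0.167248224)/0.027407 = -4.847205
  θ̈ = (θ̇'−θ̇)/dt = (0.378520609−-0.103665079)/0.027407 = 17.593523
  sinθ=0.320555, cosθ=0.947230
  F = (M+m)·ẍ + m·l·cosθ·θ̈ − m·l·sinθ·θ̇² = -6.863700 + 2.473070 − 0.000511 = -4.391141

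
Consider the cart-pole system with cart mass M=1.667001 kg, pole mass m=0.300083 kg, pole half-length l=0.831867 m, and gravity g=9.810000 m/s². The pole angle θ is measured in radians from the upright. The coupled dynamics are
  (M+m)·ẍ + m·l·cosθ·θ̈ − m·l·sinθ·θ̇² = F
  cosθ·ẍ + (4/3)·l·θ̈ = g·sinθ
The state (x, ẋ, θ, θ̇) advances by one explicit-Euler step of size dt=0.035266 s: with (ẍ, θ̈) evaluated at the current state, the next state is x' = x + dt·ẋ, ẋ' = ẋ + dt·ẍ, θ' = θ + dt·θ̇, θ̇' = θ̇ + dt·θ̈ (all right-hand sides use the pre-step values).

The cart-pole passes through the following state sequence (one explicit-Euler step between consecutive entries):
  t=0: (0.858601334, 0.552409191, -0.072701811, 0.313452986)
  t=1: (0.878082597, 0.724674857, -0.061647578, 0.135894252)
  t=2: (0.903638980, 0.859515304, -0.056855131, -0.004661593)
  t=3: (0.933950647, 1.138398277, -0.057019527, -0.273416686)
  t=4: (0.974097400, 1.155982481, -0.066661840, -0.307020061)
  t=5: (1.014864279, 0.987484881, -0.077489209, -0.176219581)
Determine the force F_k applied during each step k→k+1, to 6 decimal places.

F_0 = 8.356976 N
F_1 = 6.528450 N
F_2 = 13.656370 N
F_3 = 0.744410 N
F_4 = -8.473163 N

step 0→1:
  ẍ = (ẋ'−ẋ)/dt = (0.724674857−0.552409191)/0.035266 = 4.884752
  θ̈ = (θ̇'−θ̇)/dt = (0.135894252−0.313452986)/0.035266 = -5.034842
  sinθ=-0.072638, cosθ=0.997358
  F = (M+m)·ẍ + m·l·cosθ·θ̈ − m·l·sinθ·θ̇² = 9.608718 + -1.253523 − -0.001782 = 8.356976
step 1→2:
  ẍ = (ẋ'−ẋ)/dt = (0.859515304−0.724674857)/0.035266 = 3.823525
  θ̈ = (θ̇'−θ̇)/dt = (-0.004661593−0.135894252)/0.035266 = -3.985591
  sinθ=-0.061609, cosθ=0.998100
  F = (M+m)·ẍ + m·l·cosθ·θ̈ − m·l·sinθ·θ̇² = 7.521196 + -0.993030 − -0.000284 = 6.528450
step 2→3:
  ẍ = (ẋ'−ẋ)/dt = (1.138398277−0.859515304)/0.035266 = 7.907984
  θ̈ = (θ̇'−θ̇)/dt = (-0.273416686−-0.004661593)/0.035266 = -7.620799
  sinθ=-0.056825, cosθ=0.998384
  F = (M+m)·ẍ + m·l·cosθ·θ̈ − m·l·sinθ·θ̇² = 15.555669 + -1.899300 − -0.000000 = 13.656370
step 3→4:
  ẍ = (ẋ'−ẋ)/dt = (1.155982481−1.138398277)/0.035266 = 0.498616
  θ̈ = (θ̇'−θ̇)/dt = (-0.307020061−-0.273416686)/0.035266 = -0.952855
  sinθ=-0.056989, cosθ=0.998375
  F = (M+m)·ẍ + m·l·cosθ·θ̈ − m·l·sinθ·θ̇² = 0.980820 + -0.237474 − -0.001063 = 0.744410
step 4→5:
  ẍ = (ẋ'−ẋ)/dt = (0.987484881−1.155982481)/0.035266 = -4.777905
  θ̈ = (θ̇'−θ̇)/dt = (-0.176219581−-0.307020061)/0.035266 = 3.708968
  sinθ=-0.066612, cosθ=0.997779
  F = (M+m)·ẍ + m·l·cosθ·θ̈ − m·l·sinθ·θ̇² = -9.398541 + 0.923810 − -0.001567 = -8.473163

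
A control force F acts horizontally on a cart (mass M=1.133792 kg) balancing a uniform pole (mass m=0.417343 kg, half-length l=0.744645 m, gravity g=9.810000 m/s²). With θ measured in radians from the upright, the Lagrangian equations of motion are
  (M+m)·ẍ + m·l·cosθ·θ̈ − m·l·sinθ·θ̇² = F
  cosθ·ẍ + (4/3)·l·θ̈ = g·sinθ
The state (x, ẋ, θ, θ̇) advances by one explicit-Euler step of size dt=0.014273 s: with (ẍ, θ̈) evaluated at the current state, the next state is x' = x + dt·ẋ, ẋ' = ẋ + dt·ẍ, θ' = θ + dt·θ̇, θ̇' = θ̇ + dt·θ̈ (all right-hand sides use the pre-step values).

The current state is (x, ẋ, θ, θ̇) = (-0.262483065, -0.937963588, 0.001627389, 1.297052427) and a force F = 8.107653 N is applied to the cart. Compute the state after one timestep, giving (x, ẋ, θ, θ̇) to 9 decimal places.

sinθ=0.001627388, cosθ=0.999998676
temp = (F + m·l·θ̇²·sinθ)/(M+m) = (8.107653 + 0.000850841)/1.551135 = 5.227464948
θ̈ = (g·sinθ − cosθ·temp)/(l·(4/3 − m·cos²θ/(M+m))) = -6.575942733
ẍ = temp − m·l·θ̈·cosθ/(M+m) = 6.544963847
Euler: x'=-0.262483065+0.014273·-0.937963588=-0.275870619, ẋ'=-0.937963588+0.014273·6.544963847=-0.844547319
       θ'=0.001627389+0.014273·1.297052427=0.020140218, θ̇'=1.297052427+0.014273·-6.575942733=1.203193996

(-0.275870619, -0.844547319, 0.020140218, 1.203193996)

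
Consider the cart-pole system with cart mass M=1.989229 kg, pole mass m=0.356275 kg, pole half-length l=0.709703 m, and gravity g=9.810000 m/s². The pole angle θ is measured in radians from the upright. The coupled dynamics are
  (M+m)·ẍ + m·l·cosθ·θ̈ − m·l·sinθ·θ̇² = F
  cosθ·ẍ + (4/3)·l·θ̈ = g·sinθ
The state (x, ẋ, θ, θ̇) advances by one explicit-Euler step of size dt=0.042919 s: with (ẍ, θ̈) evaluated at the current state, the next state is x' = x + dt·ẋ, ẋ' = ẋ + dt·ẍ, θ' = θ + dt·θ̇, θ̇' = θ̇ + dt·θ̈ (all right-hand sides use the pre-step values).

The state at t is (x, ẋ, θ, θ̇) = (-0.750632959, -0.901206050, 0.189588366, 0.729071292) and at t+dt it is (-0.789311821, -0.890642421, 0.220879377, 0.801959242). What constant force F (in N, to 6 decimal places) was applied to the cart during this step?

ẍ = (ẋ'−ẋ)/dt = (-0.890642421−-0.901206050)/0.042919 = 0.246129
θ̈ = (θ̇'−θ̇)/dt = (0.801959242−0.729071292)/0.042919 = 1.698268
sinθ=0.188455, cosθ=0.982082
F = (M+m)·ẍ + m·l·cosθ·θ̈ − m·l·sinθ·θ̇² = 0.577298 + 0.421712 − 0.025328 = 0.973681

F = 0.973681 N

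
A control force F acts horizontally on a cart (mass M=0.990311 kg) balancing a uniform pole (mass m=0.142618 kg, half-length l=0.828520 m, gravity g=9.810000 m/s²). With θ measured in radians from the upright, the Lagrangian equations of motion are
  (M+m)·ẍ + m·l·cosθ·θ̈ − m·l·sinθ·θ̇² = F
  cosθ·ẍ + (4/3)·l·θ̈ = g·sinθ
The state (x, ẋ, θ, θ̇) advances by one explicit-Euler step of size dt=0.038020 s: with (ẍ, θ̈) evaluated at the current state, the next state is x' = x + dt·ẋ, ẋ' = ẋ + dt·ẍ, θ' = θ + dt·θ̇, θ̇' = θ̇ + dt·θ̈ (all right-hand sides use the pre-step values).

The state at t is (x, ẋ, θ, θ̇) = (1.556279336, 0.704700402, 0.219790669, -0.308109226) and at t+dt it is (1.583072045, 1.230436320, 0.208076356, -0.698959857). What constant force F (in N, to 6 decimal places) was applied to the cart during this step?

F = 14.478061 N

ẍ = (ẋ'−ẋ)/dt = (1.230436320−0.704700402)/0.038020 = 13.827878
θ̈ = (θ̇'−θ̇)/dt = (-0.698959857−-0.308109226)/0.038020 = -10.280132
sinθ=0.218025, cosθ=0.975943
F = (M+m)·ẍ + m·l·cosθ·θ̈ − m·l·sinθ·θ̇² = 15.666004 + -1.185497 − 0.002446 = 14.478061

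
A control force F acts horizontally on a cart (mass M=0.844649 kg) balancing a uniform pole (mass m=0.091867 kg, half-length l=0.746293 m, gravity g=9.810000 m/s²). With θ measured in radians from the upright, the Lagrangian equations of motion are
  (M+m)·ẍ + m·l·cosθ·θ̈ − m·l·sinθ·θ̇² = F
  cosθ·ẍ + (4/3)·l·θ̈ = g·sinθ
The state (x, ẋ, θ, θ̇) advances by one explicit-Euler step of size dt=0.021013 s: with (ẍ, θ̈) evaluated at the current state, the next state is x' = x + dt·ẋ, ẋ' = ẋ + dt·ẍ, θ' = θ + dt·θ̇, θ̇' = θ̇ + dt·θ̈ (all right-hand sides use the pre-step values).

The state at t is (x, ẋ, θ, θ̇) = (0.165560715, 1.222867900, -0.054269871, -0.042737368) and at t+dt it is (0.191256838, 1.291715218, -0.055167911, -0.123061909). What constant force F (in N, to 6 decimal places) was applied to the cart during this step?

F = 2.806731 N

ẍ = (ẋ'−ẋ)/dt = (1.291715218−1.222867900)/0.021013 = 3.276415
θ̈ = (θ̇'−θ̇)/dt = (-0.123061909−-0.042737368)/0.021013 = -3.822612
sinθ=-0.054243, cosθ=0.998528
F = (M+m)·ẍ + m·l·cosθ·θ̈ − m·l·sinθ·θ̇² = 3.068415 + -0.261691 − -0.000007 = 2.806731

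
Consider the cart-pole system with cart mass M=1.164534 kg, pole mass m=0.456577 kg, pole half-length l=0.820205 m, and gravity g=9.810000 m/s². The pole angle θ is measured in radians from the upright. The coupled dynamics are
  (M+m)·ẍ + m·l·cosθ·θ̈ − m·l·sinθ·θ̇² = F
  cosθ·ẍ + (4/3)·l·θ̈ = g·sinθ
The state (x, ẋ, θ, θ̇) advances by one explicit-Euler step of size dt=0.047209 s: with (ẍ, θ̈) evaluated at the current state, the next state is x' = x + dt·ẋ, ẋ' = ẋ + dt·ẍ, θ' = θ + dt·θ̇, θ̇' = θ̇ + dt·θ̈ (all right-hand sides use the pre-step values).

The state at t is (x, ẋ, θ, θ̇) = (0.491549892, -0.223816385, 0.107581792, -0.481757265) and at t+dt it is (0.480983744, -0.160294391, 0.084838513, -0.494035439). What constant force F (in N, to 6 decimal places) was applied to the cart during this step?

ẍ = (ẋ'−ẋ)/dt = (-0.160294391−-0.223816385)/0.047209 = 1.345548
θ̈ = (θ̇'−θ̇)/dt = (-0.494035439−-0.481757265)/0.047209 = -0.260081
sinθ=0.107374, cosθ=0.994219
F = (M+m)·ẍ + m·l·cosθ·θ̈ − m·l·sinθ·θ̇² = 2.181283 + -0.096834 − 0.009332 = 2.075117

F = 2.075117 N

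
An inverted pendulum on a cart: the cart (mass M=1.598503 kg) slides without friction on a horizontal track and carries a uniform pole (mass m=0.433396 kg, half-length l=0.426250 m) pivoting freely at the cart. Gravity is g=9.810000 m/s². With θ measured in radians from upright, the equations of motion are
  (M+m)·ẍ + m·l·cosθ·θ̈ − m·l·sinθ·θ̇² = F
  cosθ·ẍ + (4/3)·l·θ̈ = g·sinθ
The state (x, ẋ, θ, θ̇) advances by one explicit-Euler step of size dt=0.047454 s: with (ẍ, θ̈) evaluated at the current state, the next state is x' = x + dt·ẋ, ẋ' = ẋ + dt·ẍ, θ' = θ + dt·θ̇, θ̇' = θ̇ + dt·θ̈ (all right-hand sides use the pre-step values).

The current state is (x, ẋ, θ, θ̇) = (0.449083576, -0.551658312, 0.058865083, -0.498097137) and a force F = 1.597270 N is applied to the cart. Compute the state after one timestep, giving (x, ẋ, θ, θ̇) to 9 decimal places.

(0.422905182, -0.512408326, 0.035228381, -0.518850332)

sinθ=0.058831093, cosθ=0.998267951
temp = (F + m·l·θ̇²·sinθ)/(M+m) = (1.597270 + 0.002696400)/2.031899 = 0.787424178
θ̈ = (g·sinθ − cosθ·temp)/(l·(4/3 − m·cos²θ/(M+m))) = -0.437332897
ẍ = temp − m·l·θ̈·cosθ/(M+m) = 0.827116495
Euler: x'=0.449083576+0.047454·-0.551658312=0.422905182, ẋ'=-0.551658312+0.047454·0.827116495=-0.512408326
       θ'=0.058865083+0.047454·-0.498097137=0.035228381, θ̇'=-0.498097137+0.047454·-0.437332897=-0.518850332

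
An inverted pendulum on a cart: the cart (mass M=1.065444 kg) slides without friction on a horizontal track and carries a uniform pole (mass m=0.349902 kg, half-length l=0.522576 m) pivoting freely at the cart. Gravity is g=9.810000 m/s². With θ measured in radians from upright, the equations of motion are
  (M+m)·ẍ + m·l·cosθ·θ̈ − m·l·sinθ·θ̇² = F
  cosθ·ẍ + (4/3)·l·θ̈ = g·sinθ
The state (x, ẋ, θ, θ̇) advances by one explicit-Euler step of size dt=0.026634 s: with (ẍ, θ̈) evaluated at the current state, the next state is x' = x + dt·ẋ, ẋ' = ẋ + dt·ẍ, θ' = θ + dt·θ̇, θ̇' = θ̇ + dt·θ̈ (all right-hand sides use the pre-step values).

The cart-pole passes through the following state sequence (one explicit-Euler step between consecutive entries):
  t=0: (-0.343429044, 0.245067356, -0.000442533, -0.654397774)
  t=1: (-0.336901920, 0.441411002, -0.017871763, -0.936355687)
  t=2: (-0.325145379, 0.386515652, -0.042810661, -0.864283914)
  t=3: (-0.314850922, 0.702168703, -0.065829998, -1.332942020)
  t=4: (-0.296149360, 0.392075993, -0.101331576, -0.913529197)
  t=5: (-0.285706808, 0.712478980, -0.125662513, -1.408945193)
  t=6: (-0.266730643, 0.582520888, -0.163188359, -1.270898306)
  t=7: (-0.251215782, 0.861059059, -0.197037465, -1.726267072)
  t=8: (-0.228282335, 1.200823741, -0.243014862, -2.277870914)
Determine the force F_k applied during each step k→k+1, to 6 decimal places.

F_0 = 8.498123 N
F_1 = -2.419590 N
F_2 = 13.565299 N
F_3 = -13.583975 N
F_4 = 13.658102 N
F_5 = -5.920294 N
F_6 = 11.764951 N
F_7 = 14.448309 N

step 0→1:
  ẍ = (ẋ'−ẋ)/dt = (0.441411002−0.245067356)/0.026634 = 7.371917
  θ̈ = (θ̇'−θ̇)/dt = (-0.936355687−-0.654397774)/0.026634 = -10.586390
  sinθ=-0.000443, cosθ=1.000000
  F = (M+m)·ẍ + m·l·cosθ·θ̈ − m·l·sinθ·θ̇² = 10.433814 + -1.935725 − -0.000035 = 8.498123
step 1→2:
  ẍ = (ẋ'−ẋ)/dt = (0.386515652−0.441411002)/0.026634 = -2.061100
  θ̈ = (θ̇'−θ̇)/dt = (-0.864283914−-0.936355687)/0.026634 = 2.706006
  sinθ=-0.017871, cosθ=0.999840
  F = (M+m)·ẍ + m·l·cosθ·θ̈ − m·l·sinθ·θ̇² = -2.917170 + 0.494715 − -0.002865 = -2.419590
step 2→3:
  ẍ = (ẋ'−ẋ)/dt = (0.702168703−0.386515652)/0.026634 = 11.851507
  θ̈ = (θ̇'−θ̇)/dt = (-1.332942020−-0.864283914)/0.026634 = -17.596234
  sinθ=-0.042798, cosθ=0.999084
  F = (M+m)·ẍ + m·l·cosθ·θ̈ − m·l·sinθ·θ̇² = 16.773984 + -3.214530 − -0.005846 = 13.565299
step 3→4:
  ẍ = (ẋ'−ẋ)/dt = (0.392075993−0.702168703)/0.026634 = -11.642739
  θ̈ = (θ̇'−θ̇)/dt = (-0.913529197−-1.332942020)/0.026634 = 15.747271
  sinθ=-0.065782, cosθ=0.997834
  F = (M+m)·ẍ + m·l·cosθ·θ̈ − m·l·sinθ·θ̇² = -16.478504 + 2.873158 − -0.021371 = -13.583975
step 4→5:
  ẍ = (ẋ'−ẋ)/dt = (0.712478980−0.392075993)/0.026634 = 12.029849
  θ̈ = (θ̇'−θ̇)/dt = (-1.408945193−-0.913529197)/0.026634 = -18.600886
  sinθ=-0.101158, cosθ=0.994870
  F = (M+m)·ẍ + m·l·cosθ·θ̈ − m·l·sinθ·θ̇² = 17.026398 + -3.383732 − -0.015436 = 13.658102
step 5→6:
  ẍ = (ẋ'−ẋ)/dt = (0.582520888−0.712478980)/0.026634 = -4.879406
  θ̈ = (θ̇'−θ̇)/dt = (-1.270898306−-1.408945193)/0.026634 = 5.183108
  sinθ=-0.125332, cosθ=0.992115
  F = (M+m)·ẍ + m·l·cosθ·θ̈ − m·l·sinθ·θ̇² = -6.906047 + 0.940260 − -0.045493 = -5.920294
step 6→7:
  ẍ = (ẋ'−ẋ)/dt = (0.861059059−0.582520888)/0.026634 = 10.457992
  θ̈ = (θ̇'−θ̇)/dt = (-1.726267072−-1.270898306)/0.026634 = -17.097273
  sinθ=-0.162465, cosθ=0.986714
  F = (M+m)·ẍ + m·l·cosθ·θ̈ − m·l·sinθ·θ̇² = 14.801678 + -3.084709 − -0.047982 = 11.764951
step 7→8:
  ẍ = (ẋ'−ẋ)/dt = (1.200823741−0.861059059)/0.026634 = 12.756803
  θ̈ = (θ̇'−θ̇)/dt = (-2.277870914−-1.726267072)/0.026634 = -20.710514
  sinθ=-0.195765, cosθ=0.980651
  F = (M+m)·ẍ + m·l·cosθ·θ̈ − m·l·sinθ·θ̇² = 18.055290 + -3.713652 − -0.106671 = 14.448309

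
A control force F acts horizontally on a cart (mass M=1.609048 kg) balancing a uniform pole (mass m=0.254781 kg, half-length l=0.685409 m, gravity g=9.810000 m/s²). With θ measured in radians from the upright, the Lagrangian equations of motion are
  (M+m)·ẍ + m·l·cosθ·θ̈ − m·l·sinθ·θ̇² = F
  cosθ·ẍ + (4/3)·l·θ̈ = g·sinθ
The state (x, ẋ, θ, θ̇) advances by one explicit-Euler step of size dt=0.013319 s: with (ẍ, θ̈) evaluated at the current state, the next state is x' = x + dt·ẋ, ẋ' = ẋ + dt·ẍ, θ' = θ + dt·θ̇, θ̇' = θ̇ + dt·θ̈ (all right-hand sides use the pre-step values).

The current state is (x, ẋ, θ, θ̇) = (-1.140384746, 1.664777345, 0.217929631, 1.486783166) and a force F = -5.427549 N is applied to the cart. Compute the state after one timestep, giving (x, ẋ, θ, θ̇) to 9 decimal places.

(-1.118211577, 1.619317728, 0.237732096, 1.566262058)

sinθ=0.216208689, cosθ=0.976347173
temp = (F + m·l·θ̇²·sinθ)/(M+m) = (-5.427549 + 0.083461321)/1.863829 = -2.867262865
θ̈ = (g·sinθ − cosθ·temp)/(l·(4/3 − m·cos²θ/(M+m))) = 5.967331811
ẍ = temp − m·l·θ̈·cosθ/(M+m) = -3.413140419
Euler: x'=-1.140384746+0.013319·1.664777345=-1.118211577, ẋ'=1.664777345+0.013319·-3.413140419=1.619317728
       θ'=0.217929631+0.013319·1.486783166=0.237732096, θ̇'=1.486783166+0.013319·5.967331811=1.566262058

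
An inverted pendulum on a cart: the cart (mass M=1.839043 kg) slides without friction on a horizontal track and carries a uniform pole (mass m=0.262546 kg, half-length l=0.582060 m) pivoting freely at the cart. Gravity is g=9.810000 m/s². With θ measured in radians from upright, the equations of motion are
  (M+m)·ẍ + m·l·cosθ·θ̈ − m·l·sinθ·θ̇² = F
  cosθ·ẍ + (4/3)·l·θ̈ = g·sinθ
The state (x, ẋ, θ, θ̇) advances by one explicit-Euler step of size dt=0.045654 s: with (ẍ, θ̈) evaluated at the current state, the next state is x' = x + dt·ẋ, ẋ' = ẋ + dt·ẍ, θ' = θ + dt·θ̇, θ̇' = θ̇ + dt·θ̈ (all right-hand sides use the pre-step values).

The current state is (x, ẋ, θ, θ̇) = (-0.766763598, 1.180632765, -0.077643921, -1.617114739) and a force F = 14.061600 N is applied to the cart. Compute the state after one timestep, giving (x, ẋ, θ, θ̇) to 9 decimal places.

sinθ=-0.077565931, cosθ=0.996987225
temp = (F + m·l·θ̇²·sinθ)/(M+m) = (14.061600 + -0.030997441)/2.101589 = 6.676187665
θ̈ = (g·sinθ − cosθ·temp)/(l·(4/3 − m·cos²θ/(M+m))) = -10.538465147
ẍ = temp − m·l·θ̈·cosθ/(M+m) = 7.440185858
Euler: x'=-0.766763598+0.045654·1.180632765=-0.712862990, ẋ'=1.180632765+0.045654·7.440185858=1.520307010
       θ'=-0.077643921+0.045654·-1.617114739=-0.151471677, θ̇'=-1.617114739+0.045654·-10.538465147=-2.098237827

(-0.712862990, 1.520307010, -0.151471677, -2.098237827)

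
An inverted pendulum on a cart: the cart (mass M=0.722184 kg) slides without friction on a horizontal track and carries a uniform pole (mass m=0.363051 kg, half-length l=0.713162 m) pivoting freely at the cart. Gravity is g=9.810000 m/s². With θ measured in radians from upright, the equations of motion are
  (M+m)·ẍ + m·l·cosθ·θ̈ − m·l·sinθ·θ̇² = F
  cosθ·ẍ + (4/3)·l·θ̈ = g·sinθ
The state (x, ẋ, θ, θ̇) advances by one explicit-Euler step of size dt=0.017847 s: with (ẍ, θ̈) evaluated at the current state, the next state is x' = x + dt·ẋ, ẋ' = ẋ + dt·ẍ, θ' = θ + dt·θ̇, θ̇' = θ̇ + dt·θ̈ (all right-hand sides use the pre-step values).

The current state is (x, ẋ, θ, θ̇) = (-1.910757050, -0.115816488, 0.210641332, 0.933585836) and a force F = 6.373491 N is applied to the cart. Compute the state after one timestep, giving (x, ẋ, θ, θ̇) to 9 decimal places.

sinθ=0.209087099, cosθ=0.977897022
temp = (F + m·l·θ̇²·sinθ)/(M+m) = (6.373491 + 0.047183655)/1.085235 = 5.916391063
θ̈ = (g·sinθ − cosθ·temp)/(l·(4/3 − m·cos²θ/(M+m))) = -5.167153762
ẍ = temp − m·l·θ̈·cosθ/(M+m) = 7.121916971
Euler: x'=-1.910757050+0.017847·-0.115816488=-1.912824027, ẋ'=-0.115816488+0.017847·7.121916971=0.011288364
       θ'=0.210641332+0.017847·0.933585836=0.227303038, θ̇'=0.933585836+0.017847·-5.167153762=0.841367643

(-1.912824027, 0.011288364, 0.227303038, 0.841367643)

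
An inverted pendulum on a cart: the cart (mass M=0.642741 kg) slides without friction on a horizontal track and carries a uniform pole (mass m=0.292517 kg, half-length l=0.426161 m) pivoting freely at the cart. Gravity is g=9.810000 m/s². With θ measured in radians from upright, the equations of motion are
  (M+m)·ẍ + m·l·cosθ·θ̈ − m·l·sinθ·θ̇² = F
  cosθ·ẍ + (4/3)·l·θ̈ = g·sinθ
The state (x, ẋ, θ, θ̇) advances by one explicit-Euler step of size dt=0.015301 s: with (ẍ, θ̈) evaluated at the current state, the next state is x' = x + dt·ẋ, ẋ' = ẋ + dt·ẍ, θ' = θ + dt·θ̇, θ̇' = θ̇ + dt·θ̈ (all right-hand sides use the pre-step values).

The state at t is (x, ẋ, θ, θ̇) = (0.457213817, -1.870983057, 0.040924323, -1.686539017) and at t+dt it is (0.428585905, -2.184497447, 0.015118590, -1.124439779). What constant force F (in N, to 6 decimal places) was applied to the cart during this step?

ẍ = (ẋ'−ẋ)/dt = (-2.184497447−-1.870983057)/0.015301 = -20.489797
θ̈ = (θ̇'−θ̇)/dt = (-1.124439779−-1.686539017)/0.015301 = 36.736111
sinθ=0.040913, cosθ=0.999163
F = (M+m)·ẍ + m·l·cosθ·θ̈ − m·l·sinθ·θ̇² = -19.163247 + 4.575665 − 0.014507 = -14.602089

F = -14.602089 N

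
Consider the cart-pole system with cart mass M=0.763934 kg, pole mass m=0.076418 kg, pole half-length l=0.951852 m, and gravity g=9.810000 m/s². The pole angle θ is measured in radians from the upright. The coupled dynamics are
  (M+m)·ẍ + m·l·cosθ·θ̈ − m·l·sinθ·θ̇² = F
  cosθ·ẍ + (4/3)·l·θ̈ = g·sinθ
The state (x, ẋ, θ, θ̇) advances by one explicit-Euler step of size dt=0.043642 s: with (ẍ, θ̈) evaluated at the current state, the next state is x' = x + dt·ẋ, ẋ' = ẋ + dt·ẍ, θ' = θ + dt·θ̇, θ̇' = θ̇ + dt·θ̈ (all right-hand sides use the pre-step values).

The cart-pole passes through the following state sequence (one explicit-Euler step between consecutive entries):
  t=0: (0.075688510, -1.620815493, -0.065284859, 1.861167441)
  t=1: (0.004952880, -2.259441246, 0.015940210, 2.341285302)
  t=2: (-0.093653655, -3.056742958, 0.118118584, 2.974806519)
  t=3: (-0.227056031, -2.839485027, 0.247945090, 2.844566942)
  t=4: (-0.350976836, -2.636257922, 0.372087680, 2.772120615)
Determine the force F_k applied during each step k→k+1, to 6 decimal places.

step 0→1:
  ẍ = (ẋ'−ẋ)/dt = (-2.259441246−-1.620815493)/0.043642 = -14.633283
  θ̈ = (θ̇'−θ̇)/dt = (2.341285302−1.861167441)/0.043642 = 11.001280
  sinθ=-0.065238, cosθ=0.997870
  F = (M+m)·ẍ + m·l·cosθ·θ̈ − m·l·sinθ·θ̇² = -12.297109 + 0.798513 − -0.016438 = -11.482158
step 1→2:
  ẍ = (ẋ'−ẋ)/dt = (-3.056742958−-2.259441246)/0.043642 = -18.269138
  θ̈ = (θ̇'−θ̇)/dt = (2.974806519−2.341285302)/0.043642 = 14.516320
  sinθ=0.015940, cosθ=0.999873
  F = (M+m)·ẍ + m·l·cosθ·θ̈ − m·l·sinθ·θ̇² = -15.352506 + 1.055763 − 0.006355 = -14.303099
step 2→3:
  ẍ = (ẋ'−ẋ)/dt = (-2.839485027−-3.056742958)/0.043642 = 4.978185
  θ̈ = (θ̇'−θ̇)/dt = (2.844566942−2.974806519)/0.043642 = -2.984271
  sinθ=0.117844, cosθ=0.993032
  F = (M+m)·ẍ + m·l·cosθ·θ̈ − m·l·sinθ·θ̇² = 4.183427 + -0.215559 − 0.075856 = 3.892012
step 3→4:
  ẍ = (ẋ'−ẋ)/dt = (-2.636257922−-2.839485027)/0.043642 = 4.656686
  θ̈ = (θ̇'−θ̇)/dt = (2.772120615−2.844566942)/0.043642 = -1.660014
  sinθ=0.245412, cosθ=0.969419
  F = (M+m)·ẍ + m·l·cosθ·θ̈ − m·l·sinθ·θ̇² = 3.913256 + -0.117055 − 0.144442 = 3.651759

F_0 = -11.482158 N
F_1 = -14.303099 N
F_2 = 3.892012 N
F_3 = 3.651759 N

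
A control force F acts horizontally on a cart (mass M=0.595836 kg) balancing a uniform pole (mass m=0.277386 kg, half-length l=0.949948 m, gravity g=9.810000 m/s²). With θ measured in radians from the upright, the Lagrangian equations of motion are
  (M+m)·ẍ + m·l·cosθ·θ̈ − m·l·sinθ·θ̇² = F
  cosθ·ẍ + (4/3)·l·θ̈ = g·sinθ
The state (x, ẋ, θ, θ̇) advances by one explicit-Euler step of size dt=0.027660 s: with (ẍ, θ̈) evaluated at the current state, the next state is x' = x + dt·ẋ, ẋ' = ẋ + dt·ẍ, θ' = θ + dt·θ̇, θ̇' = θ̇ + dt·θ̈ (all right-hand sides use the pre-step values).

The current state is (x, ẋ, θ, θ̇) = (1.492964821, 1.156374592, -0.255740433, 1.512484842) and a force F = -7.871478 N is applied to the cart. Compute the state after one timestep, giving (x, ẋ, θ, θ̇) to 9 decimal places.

sinθ=-0.252961829, cosθ=0.967476260
temp = (F + m·l·θ̇²·sinθ)/(M+m) = (-7.871478 + -0.152482999)/0.873222 = -9.188913013
θ̈ = (g·sinθ − cosθ·temp)/(l·(4/3 − m·cos²θ/(M+m))) = 6.511722548
ẍ = temp − m·l·θ̈·cosθ/(M+m) = -11.089973375
Euler: x'=1.492964821+0.027660·1.156374592=1.524950142, ẋ'=1.156374592+0.027660·-11.089973375=0.849625928
       θ'=-0.255740433+0.027660·1.512484842=-0.213905102, θ̇'=1.512484842+0.027660·6.511722548=1.692599088

(1.524950142, 0.849625928, -0.213905102, 1.692599088)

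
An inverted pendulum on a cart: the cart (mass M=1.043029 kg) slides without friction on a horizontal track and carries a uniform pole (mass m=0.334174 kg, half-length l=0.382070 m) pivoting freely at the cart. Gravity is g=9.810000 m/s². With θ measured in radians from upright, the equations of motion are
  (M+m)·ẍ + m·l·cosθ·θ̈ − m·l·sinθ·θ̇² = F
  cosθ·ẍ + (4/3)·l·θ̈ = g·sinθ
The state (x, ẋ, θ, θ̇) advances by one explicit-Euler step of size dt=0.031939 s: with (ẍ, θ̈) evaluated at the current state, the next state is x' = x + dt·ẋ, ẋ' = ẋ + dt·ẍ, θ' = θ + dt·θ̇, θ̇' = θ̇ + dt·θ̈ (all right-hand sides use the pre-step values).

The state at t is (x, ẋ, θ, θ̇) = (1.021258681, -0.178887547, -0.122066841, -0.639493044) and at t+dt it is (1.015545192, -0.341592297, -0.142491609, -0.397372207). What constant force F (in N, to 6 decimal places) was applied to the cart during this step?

ẍ = (ẋ'−ẋ)/dt = (-0.341592297−-0.178887547)/0.031939 = -5.094234
θ̈ = (θ̇'−θ̇)/dt = (-0.397372207−-0.639493044)/0.031939 = 7.580727
sinθ=-0.121764, cosθ=0.992559
F = (M+m)·ẍ + m·l·cosθ·θ̈ − m·l·sinθ·θ̇² = -7.015795 + 0.960689 − -0.006358 = -6.048748

F = -6.048748 N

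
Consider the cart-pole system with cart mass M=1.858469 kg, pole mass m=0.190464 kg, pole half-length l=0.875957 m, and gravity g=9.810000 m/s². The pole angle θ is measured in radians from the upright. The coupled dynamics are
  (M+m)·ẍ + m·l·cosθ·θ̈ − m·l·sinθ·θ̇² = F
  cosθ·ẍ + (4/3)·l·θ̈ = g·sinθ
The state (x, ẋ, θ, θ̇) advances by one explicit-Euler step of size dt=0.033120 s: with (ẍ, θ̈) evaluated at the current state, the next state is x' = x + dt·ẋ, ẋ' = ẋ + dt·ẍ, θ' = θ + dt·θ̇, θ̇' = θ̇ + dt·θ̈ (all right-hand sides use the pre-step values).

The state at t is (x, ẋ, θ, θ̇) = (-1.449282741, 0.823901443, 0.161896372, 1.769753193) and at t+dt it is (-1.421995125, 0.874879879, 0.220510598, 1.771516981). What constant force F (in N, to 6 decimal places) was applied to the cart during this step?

ẍ = (ẋ'−ẋ)/dt = (0.874879879−0.823901443)/0.033120 = 1.539204
θ̈ = (θ̇'−θ̇)/dt = (1.771516981−1.769753193)/0.033120 = 0.053254
sinθ=0.161190, cosθ=0.986923
F = (M+m)·ẍ + m·l·cosθ·θ̈ − m·l·sinθ·θ̇² = 3.153726 + 0.008769 − 0.084229 = 3.078266

F = 3.078266 N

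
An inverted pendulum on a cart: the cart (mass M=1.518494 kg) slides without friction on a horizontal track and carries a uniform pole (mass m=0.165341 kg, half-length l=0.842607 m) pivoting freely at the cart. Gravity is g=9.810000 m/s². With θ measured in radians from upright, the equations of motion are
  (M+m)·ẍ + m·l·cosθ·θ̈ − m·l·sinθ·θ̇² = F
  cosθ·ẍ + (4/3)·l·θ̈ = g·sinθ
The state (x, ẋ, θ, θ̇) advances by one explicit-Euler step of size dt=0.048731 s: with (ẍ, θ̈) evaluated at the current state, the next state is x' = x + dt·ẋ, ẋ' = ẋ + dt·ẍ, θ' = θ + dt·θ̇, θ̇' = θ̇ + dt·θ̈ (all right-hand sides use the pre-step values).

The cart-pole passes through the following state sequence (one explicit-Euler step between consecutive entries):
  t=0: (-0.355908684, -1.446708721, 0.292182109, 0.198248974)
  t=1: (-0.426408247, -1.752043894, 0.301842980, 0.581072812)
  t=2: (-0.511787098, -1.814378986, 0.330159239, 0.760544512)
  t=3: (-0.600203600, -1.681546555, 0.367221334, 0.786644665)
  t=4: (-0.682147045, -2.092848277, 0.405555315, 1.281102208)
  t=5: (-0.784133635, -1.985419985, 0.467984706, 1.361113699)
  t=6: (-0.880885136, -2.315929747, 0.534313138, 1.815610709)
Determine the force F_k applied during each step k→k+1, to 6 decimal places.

F_0 = -9.503956 N
F_1 = -1.677994 N
F_2 = 4.634311 N
F_3 = -12.923575 N
F_4 = 3.832023 N
F_5 = -10.377097 N

step 0→1:
  ẍ = (ẋ'−ẋ)/dt = (-1.752043894−-1.446708721)/0.048731 = -6.265728
  θ̈ = (θ̇'−θ̇)/dt = (0.581072812−0.198248974)/0.048731 = 7.855858
  sinθ=0.288043, cosθ=0.957618
  F = (M+m)·ẍ + m·l·cosθ·θ̈ − m·l·sinθ·θ̇² = -10.550451 + 1.048073 − 0.001577 = -9.503956
step 1→2:
  ẍ = (ẋ'−ẋ)/dt = (-1.814378986−-1.752043894)/0.048731 = -1.279167
  θ̈ = (θ̇'−θ̇)/dt = (0.760544512−0.581072812)/0.048731 = 3.682906
  sinθ=0.297280, cosθ=0.954790
  F = (M+m)·ẍ + m·l·cosθ·θ̈ − m·l·sinθ·θ̇² = -2.153906 + 0.489896 − 0.013984 = -1.677994
step 2→3:
  ẍ = (ẋ'−ẋ)/dt = (-1.681546555−-1.814378986)/0.048731 = 2.725830
  θ̈ = (θ̇'−θ̇)/dt = (0.786644665−0.760544512)/0.048731 = 0.535596
  sinθ=0.324194, cosθ=0.945991
  F = (M+m)·ẍ + m·l·cosθ·θ̈ − m·l·sinθ·θ̇² = 4.589848 + 0.070588 − 0.026125 = 4.634311
step 3→4:
  ẍ = (ẋ'−ẋ)/dt = (-2.092848277−-1.681546555)/0.048731 = -8.440248
  θ̈ = (θ̇'−θ̇)/dt = (1.281102208−0.786644665)/0.048731 = 10.146673
  sinθ=0.359023, cosθ=0.933329
  F = (M+m)·ẍ + m·l·cosθ·θ̈ − m·l·sinθ·θ̇² = -14.211985 + 1.319362 − 0.030952 = -12.923575
step 4→5:
  ẍ = (ẋ'−ẋ)/dt = (-1.985419985−-2.092848277)/0.048731 = 2.204516
  θ̈ = (θ̇'−θ̇)/dt = (1.361113699−1.281102208)/0.048731 = 1.641901
  sinθ=0.394529, cosθ=0.918883
  F = (M+m)·ẍ + m·l·cosθ·θ̈ − m·l·sinθ·θ̇² = 3.712042 + 0.210191 − 0.090209 = 3.832023
step 5→6:
  ẍ = (ẋ'−ẋ)/dt = (-2.315929747−-1.985419985)/0.048731 = -6.782331
  θ̈ = (θ̇'−θ̇)/dt = (1.815610709−1.361113699)/0.048731 = 9.326651
  sinθ=0.451089, cosθ=0.892479
  F = (M+m)·ẍ + m·l·cosθ·θ̈ − m·l·sinθ·θ̇² = -11.420326 + 1.159657 − 0.116428 = -10.377097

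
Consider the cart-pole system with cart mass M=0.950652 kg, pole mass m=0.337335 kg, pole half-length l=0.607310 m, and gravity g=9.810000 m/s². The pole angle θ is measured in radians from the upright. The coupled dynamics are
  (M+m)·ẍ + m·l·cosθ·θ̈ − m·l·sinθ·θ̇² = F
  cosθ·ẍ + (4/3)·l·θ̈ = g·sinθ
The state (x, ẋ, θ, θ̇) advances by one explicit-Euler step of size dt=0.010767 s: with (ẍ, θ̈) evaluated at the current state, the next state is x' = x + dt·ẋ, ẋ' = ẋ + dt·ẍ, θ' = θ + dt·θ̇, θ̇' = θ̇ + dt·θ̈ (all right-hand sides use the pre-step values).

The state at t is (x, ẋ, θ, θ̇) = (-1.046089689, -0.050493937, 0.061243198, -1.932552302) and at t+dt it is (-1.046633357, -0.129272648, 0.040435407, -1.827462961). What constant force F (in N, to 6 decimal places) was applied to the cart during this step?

F = -7.474803 N

ẍ = (ẋ'−ẋ)/dt = (-0.129272648−-0.050493937)/0.010767 = -7.316682
θ̈ = (θ̇'−θ̇)/dt = (-1.827462961−-1.932552302)/0.010767 = 9.760318
sinθ=0.061205, cosθ=0.998125
F = (M+m)·ẍ + m·l·cosθ·θ̈ − m·l·sinθ·θ̇² = -9.423791 + 1.995817 − 0.046830 = -7.474803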